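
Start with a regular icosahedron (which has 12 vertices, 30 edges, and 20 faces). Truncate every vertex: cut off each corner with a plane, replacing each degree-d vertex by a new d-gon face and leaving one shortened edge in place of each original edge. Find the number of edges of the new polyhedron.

90

Truncation replaces each original edge-end by a new vertex, so V′ = 2E = 60.
Each original edge survives, and each old vertex of degree d contributes d new edges; summing degrees gives Σd = 2E, so E′ = E + 2E = 3E = 90.
Each original face survives and each original vertex becomes one new face: F′ = F + V = 32.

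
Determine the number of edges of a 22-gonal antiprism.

88

An antiprism on an n-gon has two n-gon caps and 2n triangles: V = 2·22 = 44, E = 4·22 = 88, F = 2·22 + 2 = 46.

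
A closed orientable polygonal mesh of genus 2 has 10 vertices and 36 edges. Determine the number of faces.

24

For a closed orientable surface of genus 2, χ = 2 − 2·2 = -2.
F = -2 − V + E = -2 − 10 + 36 = 24.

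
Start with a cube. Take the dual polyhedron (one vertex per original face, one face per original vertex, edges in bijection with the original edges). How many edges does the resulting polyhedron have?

12

The base solid has V = 8, E = 12, F = 6.
The dual swaps V and F and preserves E: V′ = F = 6, E′ = E = 12, F′ = V = 8.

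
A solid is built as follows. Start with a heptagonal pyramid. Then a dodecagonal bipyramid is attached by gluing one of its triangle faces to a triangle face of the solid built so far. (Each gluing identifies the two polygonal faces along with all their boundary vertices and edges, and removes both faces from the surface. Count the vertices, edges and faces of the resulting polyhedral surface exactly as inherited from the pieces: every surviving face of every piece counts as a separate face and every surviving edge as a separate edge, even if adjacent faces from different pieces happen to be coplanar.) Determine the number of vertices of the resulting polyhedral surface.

19

A heptagonal pyramid: V=8, E=14, F=8.
Attach a dodecagonal bipyramid (V=14, E=36, F=24) along a 3-gon: merge 3 vertices and 3 edges, delete both glued faces → V=19, E=47, F=30.
Check: V − E + F = 19 − 47 + 30 = 2.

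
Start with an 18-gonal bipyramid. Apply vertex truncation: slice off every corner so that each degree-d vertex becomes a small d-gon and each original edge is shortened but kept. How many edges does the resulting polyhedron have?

162

The base solid has V = 20, E = 54, F = 36.
Truncation replaces each original edge-end by a new vertex, so V′ = 2E = 108.
Each original edge survives, and each old vertex of degree d contributes d new edges; summing degrees gives Σd = 2E, so E′ = E + 2E = 3E = 162.
Each original face survives and each original vertex becomes one new face: F′ = F + V = 56.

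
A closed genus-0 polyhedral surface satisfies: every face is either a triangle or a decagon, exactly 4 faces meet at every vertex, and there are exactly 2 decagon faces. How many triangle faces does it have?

Let x be the number of triangles; then F = 2 + x.
Edge–face incidences: 2E = 10·2 + 3·x = 20 + 3x.
Every vertex has degree 4, so 4V = 2E.
Euler: V − E + F = 2 ⇒ (2E)/4 − E + (2 + x) = 2.
Multiply by 8: 2·(2E) − 4·(2E) + 8·(2 + x) = 16, i.e. 16 + 8x − 2·(20 + 3x) = 16.
Collecting terms: 2x − 24 = 16, so 2x = 40, so x = 20.
Then 2E = 20 + 3·20 = 80, so E = 40, V = 2E/4 = 20, F = 2 + 20 = 22.

20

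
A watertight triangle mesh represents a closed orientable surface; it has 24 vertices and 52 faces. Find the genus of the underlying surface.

Every face is a triangle, so 2E = 3·52 = 156, giving E = 78.
χ = V − E + F = 24 − 78 + 52 = -2.
For a closed orientable surface χ = 2 − 2g, so g = (2 − (-2))/2 = 2.

2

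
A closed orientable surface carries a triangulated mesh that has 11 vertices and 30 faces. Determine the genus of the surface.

3

Every face is a triangle, so 2E = 3·30 = 90, giving E = 45.
χ = V − E + F = 11 − 45 + 30 = -4.
For a closed orientable surface χ = 2 − 2g, so g = (2 − (-4))/2 = 3.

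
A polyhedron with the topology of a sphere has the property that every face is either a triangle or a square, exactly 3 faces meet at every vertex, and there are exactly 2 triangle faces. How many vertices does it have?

6

Let x be the number of squares; then F = 2 + x.
Edge–face incidences: 2E = 3·2 + 4·x = 6 + 4x.
Every vertex has degree 3, so 3V = 2E.
Euler: V − E + F = 2 ⇒ (2E)/3 − E + (2 + x) = 2.
Multiply by 6: 2·(2E) − 3·(2E) + 6·(2 + x) = 12, i.e. 12 + 6x − (6 + 4x) = 12.
Collecting terms: 2x + 6 = 12, so 2x = 6, so x = 3.
Then 2E = 6 + 4·3 = 18, so E = 9, V = 2E/3 = 6, F = 2 + 3 = 5.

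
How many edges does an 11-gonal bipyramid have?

A bipyramid over an n-gon has 2n triangular faces and n + 2 vertices: V = 11 + 2 = 13, E = 3·11 = 33, F = 2·11 = 22.

33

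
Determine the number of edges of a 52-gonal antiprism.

208

An antiprism on an n-gon has two n-gon caps and 2n triangles: V = 2·52 = 104, E = 4·52 = 208, F = 2·52 + 2 = 106.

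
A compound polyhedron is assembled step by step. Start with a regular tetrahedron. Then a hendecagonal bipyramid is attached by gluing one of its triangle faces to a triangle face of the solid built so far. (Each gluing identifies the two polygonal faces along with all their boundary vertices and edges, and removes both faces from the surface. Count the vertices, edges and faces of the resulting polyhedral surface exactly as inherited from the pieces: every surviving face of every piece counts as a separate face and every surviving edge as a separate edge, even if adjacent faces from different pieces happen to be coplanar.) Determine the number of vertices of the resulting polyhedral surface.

A regular tetrahedron: V=4, E=6, F=4.
Attach a hendecagonal bipyramid (V=13, E=33, F=22) along a 3-gon: merge 3 vertices and 3 edges, delete both glued faces → V=14, E=36, F=24.
Check: V − E + F = 14 − 36 + 24 = 2.

14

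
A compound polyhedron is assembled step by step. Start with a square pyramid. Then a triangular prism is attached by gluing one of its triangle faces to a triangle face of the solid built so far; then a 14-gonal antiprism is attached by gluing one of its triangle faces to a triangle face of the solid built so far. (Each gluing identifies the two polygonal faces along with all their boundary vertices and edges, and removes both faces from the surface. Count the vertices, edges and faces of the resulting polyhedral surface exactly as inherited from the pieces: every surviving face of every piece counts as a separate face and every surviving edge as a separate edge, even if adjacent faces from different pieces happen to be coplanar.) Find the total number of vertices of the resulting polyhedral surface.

33

A square pyramid: V=5, E=8, F=5.
Attach a triangular prism (V=6, E=9, F=5) along a 3-gon: merge 3 vertices and 3 edges, delete both glued faces → V=8, E=14, F=8.
Attach a 14-gonal antiprism (V=28, E=56, F=30) along a 3-gon: merge 3 vertices and 3 edges, delete both glued faces → V=33, E=67, F=36.
Check: V − E + F = 33 − 67 + 36 = 2.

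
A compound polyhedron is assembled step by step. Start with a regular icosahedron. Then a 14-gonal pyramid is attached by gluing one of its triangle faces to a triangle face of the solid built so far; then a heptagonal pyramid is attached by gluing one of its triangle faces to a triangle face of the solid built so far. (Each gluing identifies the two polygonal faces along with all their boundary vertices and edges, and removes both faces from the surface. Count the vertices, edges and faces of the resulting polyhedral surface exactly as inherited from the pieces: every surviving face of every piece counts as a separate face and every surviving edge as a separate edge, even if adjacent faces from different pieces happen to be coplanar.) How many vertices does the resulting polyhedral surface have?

29

A regular icosahedron: V=12, E=30, F=20.
Attach a 14-gonal pyramid (V=15, E=28, F=15) along a 3-gon: merge 3 vertices and 3 edges, delete both glued faces → V=24, E=55, F=33.
Attach a heptagonal pyramid (V=8, E=14, F=8) along a 3-gon: merge 3 vertices and 3 edges, delete both glued faces → V=29, E=66, F=39.
Check: V − E + F = 29 − 66 + 39 = 2.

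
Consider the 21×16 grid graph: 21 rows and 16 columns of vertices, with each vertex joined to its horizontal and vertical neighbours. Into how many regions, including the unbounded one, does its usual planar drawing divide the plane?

The grid has V = 21·16 = 336 vertices and E = 21·15 + 16·20 = 635 edges.
F = 2 − V + E = 2 − 336 + 635 = 301.

301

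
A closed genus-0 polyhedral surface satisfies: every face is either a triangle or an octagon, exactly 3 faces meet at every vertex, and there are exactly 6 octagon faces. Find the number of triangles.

8

Let x be the number of triangles; then F = 6 + x.
Edge–face incidences: 2E = 8·6 + 3·x = 48 + 3x.
Every vertex has degree 3, so 3V = 2E.
Euler: V − E + F = 2 ⇒ (2E)/3 − E + (6 + x) = 2.
Multiply by 6: 2·(2E) − 3·(2E) + 6·(6 + x) = 12, i.e. 36 + 6x − (48 + 3x) = 12.
Collecting terms: 3x − 12 = 12, so 3x = 24, so x = 8.
Then 2E = 48 + 3·8 = 72, so E = 36, V = 2E/3 = 24, F = 6 + 8 = 14.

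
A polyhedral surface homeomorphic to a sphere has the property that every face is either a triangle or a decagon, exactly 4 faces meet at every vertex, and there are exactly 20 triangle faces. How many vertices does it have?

Let x be the number of decagons; then F = 20 + x.
Edge–face incidences: 2E = 3·20 + 10·x = 60 + 10x.
Every vertex has degree 4, so 4V = 2E.
Euler: V − E + F = 2 ⇒ (2E)/4 − E + (20 + x) = 2.
Multiply by 8: 2·(2E) − 4·(2E) + 8·(20 + x) = 16, i.e. 160 + 8x − 2·(60 + 10x) = 16.
Collecting terms: −12x + 40 = 16, so −12x = −24, so x = 2.
Then 2E = 60 + 10·2 = 80, so E = 40, V = 2E/4 = 20, F = 20 + 2 = 22.

20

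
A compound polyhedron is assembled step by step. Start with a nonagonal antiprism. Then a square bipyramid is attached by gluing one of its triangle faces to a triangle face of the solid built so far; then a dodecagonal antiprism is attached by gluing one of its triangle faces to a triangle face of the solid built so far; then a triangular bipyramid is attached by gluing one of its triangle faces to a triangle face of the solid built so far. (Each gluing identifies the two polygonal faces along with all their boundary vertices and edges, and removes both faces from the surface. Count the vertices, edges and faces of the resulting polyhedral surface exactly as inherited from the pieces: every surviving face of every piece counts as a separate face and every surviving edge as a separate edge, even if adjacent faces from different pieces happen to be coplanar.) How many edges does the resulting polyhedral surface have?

A nonagonal antiprism: V=18, E=36, F=20.
Attach a square bipyramid (V=6, E=12, F=8) along a 3-gon: merge 3 vertices and 3 edges, delete both glued faces → V=21, E=45, F=26.
Attach a dodecagonal antiprism (V=24, E=48, F=26) along a 3-gon: merge 3 vertices and 3 edges, delete both glued faces → V=42, E=90, F=50.
Attach a triangular bipyramid (V=5, E=9, F=6) along a 3-gon: merge 3 vertices and 3 edges, delete both glued faces → V=44, E=96, F=54.
Check: V − E + F = 44 − 96 + 54 = 2.

96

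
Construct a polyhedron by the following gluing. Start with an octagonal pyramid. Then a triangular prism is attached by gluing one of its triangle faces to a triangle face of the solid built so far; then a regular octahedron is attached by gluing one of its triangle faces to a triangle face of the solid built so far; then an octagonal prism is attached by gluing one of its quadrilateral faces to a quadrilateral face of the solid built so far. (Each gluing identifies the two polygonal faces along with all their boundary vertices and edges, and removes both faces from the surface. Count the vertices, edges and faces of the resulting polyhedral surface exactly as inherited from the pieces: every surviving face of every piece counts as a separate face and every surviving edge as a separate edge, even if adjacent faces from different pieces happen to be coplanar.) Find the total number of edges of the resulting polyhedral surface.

51

An octagonal pyramid: V=9, E=16, F=9.
Attach a triangular prism (V=6, E=9, F=5) along a 3-gon: merge 3 vertices and 3 edges, delete both glued faces → V=12, E=22, F=12.
Attach a regular octahedron (V=6, E=12, F=8) along a 3-gon: merge 3 vertices and 3 edges, delete both glued faces → V=15, E=31, F=18.
Attach an octagonal prism (V=16, E=24, F=10) along a 4-gon: merge 4 vertices and 4 edges, delete both glued faces → V=27, E=51, F=26.
Check: V − E + F = 27 − 51 + 26 = 2.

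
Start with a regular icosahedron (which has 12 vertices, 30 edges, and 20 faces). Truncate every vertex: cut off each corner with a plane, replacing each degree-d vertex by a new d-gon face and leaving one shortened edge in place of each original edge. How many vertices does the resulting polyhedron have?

60

Truncation replaces each original edge-end by a new vertex, so V′ = 2E = 60.
Each original edge survives, and each old vertex of degree d contributes d new edges; summing degrees gives Σd = 2E, so E′ = E + 2E = 3E = 90.
Each original face survives and each original vertex becomes one new face: F′ = F + V = 32.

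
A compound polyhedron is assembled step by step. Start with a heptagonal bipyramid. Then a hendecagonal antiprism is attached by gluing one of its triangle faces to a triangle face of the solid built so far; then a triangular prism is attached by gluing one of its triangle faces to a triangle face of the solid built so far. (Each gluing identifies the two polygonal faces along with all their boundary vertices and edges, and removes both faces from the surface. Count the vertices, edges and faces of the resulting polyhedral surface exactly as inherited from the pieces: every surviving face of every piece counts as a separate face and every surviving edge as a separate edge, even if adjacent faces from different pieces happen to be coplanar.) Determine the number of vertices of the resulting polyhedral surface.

31

A heptagonal bipyramid: V=9, E=21, F=14.
Attach a hendecagonal antiprism (V=22, E=44, F=24) along a 3-gon: merge 3 vertices and 3 edges, delete both glued faces → V=28, E=62, F=36.
Attach a triangular prism (V=6, E=9, F=5) along a 3-gon: merge 3 vertices and 3 edges, delete both glued faces → V=31, E=68, F=39.
Check: V − E + F = 31 − 68 + 39 = 2.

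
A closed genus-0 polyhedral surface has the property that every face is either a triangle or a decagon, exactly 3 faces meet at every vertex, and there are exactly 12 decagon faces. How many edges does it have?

90

Let x be the number of triangles; then F = 12 + x.
Edge–face incidences: 2E = 10·12 + 3·x = 120 + 3x.
Every vertex has degree 3, so 3V = 2E.
Euler: V − E + F = 2 ⇒ (2E)/3 − E + (12 + x) = 2.
Multiply by 6: 2·(2E) − 3·(2E) + 6·(12 + x) = 12, i.e. 72 + 6x − (120 + 3x) = 12.
Collecting terms: 3x − 48 = 12, so 3x = 60, so x = 20.
Then 2E = 120 + 3·20 = 180, so E = 90, V = 2E/3 = 60, F = 12 + 20 = 32.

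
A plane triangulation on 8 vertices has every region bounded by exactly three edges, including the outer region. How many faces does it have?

In a plane triangulation 3F = 2E and V − E + F = 2, so F = 2V − 4 = 2·8 − 4 = 12.

12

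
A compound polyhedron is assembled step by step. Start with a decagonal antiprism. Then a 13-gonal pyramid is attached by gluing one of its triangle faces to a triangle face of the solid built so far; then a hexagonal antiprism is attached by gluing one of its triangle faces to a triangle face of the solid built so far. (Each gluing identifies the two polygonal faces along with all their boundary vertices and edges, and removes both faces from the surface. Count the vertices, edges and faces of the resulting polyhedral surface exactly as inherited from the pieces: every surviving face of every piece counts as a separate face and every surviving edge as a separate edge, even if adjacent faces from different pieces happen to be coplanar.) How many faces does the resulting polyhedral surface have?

46

A decagonal antiprism: V=20, E=40, F=22.
Attach a 13-gonal pyramid (V=14, E=26, F=14) along a 3-gon: merge 3 vertices and 3 edges, delete both glued faces → V=31, E=63, F=34.
Attach a hexagonal antiprism (V=12, E=24, F=14) along a 3-gon: merge 3 vertices and 3 edges, delete both glued faces → V=40, E=84, F=46.
Check: V − E + F = 40 − 84 + 46 = 2.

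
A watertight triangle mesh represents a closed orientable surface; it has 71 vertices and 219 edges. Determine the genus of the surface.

Every face is a triangle and each edge borders two faces, so 3F = 2·219, giving F = 146.
χ = V − E + F = 71 − 219 + 146 = -2.
For a closed orientable surface χ = 2 − 2g, so g = (2 − (-2))/2 = 2.

2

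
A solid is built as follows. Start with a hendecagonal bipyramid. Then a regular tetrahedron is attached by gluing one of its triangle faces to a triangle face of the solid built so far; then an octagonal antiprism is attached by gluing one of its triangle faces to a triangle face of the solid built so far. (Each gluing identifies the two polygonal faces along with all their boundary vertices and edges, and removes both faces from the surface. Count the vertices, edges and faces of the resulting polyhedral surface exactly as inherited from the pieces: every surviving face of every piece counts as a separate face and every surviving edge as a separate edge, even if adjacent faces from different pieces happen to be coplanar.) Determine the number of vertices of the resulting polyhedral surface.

A hendecagonal bipyramid: V=13, E=33, F=22.
Attach a regular tetrahedron (V=4, E=6, F=4) along a 3-gon: merge 3 vertices and 3 edges, delete both glued faces → V=14, E=36, F=24.
Attach an octagonal antiprism (V=16, E=32, F=18) along a 3-gon: merge 3 vertices and 3 edges, delete both glued faces → V=27, E=65, F=40.
Check: V − E + F = 27 − 65 + 40 = 2.

27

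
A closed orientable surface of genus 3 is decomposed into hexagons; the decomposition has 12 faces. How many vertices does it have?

20

χ = 2 − 2·3 = -4, and every face is a hexagon so 6F = 2E.
E = 6·12/2 = 36. Then V = -4 + E − F = -4 + 36 − 12 = 20.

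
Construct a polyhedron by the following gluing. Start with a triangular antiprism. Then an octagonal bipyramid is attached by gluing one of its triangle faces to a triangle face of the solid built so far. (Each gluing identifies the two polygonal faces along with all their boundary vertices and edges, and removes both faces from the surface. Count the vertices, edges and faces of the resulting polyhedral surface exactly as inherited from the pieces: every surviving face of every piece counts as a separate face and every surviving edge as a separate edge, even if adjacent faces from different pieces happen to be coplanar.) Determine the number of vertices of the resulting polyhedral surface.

A triangular antiprism: V=6, E=12, F=8.
Attach an octagonal bipyramid (V=10, E=24, F=16) along a 3-gon: merge 3 vertices and 3 edges, delete both glued faces → V=13, E=33, F=22.
Check: V − E + F = 13 − 33 + 22 = 2.

13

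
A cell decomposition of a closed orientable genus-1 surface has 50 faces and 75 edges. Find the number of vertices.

For a closed orientable surface of genus 1, χ = 2 − 2·1 = 0.
V = 0 + E − F = 0 + 75 − 50 = 25.

25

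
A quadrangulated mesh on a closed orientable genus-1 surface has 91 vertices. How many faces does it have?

χ = 2 − 2·1 = 0, and every face is a square so 4F = 2E.
V − E + F = 0 with E = 4F/2 gives 91 − (4/2 − 1)·F = 0, so F = 91 and E = 182.

91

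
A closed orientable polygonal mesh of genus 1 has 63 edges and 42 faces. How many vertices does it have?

For a closed orientable surface of genus 1, χ = 2 − 2·1 = 0.
V = 0 + E − F = 0 + 63 − 42 = 21.

21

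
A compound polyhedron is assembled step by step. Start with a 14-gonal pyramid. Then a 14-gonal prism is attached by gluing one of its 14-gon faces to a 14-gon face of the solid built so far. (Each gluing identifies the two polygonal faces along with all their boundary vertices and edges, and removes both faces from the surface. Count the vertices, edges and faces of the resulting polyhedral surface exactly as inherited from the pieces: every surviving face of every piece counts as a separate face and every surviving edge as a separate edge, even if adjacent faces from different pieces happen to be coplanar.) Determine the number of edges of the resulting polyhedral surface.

A 14-gonal pyramid: V=15, E=28, F=15.
Attach a 14-gonal prism (V=28, E=42, F=16) along a 14-gon: merge 14 vertices and 14 edges, delete both glued faces → V=29, E=56, F=29.
Check: V − E + F = 29 − 56 + 29 = 2.

56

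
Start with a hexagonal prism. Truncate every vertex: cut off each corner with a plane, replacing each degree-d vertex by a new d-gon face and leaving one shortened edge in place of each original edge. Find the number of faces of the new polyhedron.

The base solid has V = 12, E = 18, F = 8.
Truncation replaces each original edge-end by a new vertex, so V′ = 2E = 36.
Each original edge survives, and each old vertex of degree d contributes d new edges; summing degrees gives Σd = 2E, so E′ = E + 2E = 3E = 54.
Each original face survives and each original vertex becomes one new face: F′ = F + V = 20.

20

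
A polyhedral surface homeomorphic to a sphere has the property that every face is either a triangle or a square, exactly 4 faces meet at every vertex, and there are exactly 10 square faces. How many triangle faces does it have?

8

Let x be the number of triangles; then F = 10 + x.
Edge–face incidences: 2E = 4·10 + 3·x = 40 + 3x.
Every vertex has degree 4, so 4V = 2E.
Euler: V − E + F = 2 ⇒ (2E)/4 − E + (10 + x) = 2.
Multiply by 8: 2·(2E) − 4·(2E) + 8·(10 + x) = 16, i.e. 80 + 8x − 2·(40 + 3x) = 16.
Collecting terms: 2x = 16, so x = 8.
Then 2E = 40 + 3·8 = 64, so E = 32, V = 2E/4 = 16, F = 10 + 8 = 18.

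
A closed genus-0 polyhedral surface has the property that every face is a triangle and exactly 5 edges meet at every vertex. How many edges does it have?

Each face has 3 edges and each edge borders two faces, so 2E = 3F.
Each vertex has degree 5, so 5V = 2E and hence V = 3F/5.
Euler: V − E + F = 2 ⇒ (3F/5) − (3F/2) + F = 2.
Multiply by 10: (6 − 15 + 10)F = 20, i.e. 1F = 20.
So F = 20, E = 3·20/2 = 30, V = 3·20/5 = 12.

30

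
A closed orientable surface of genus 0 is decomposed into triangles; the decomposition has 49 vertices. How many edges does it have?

χ = 2 − 2·0 = 2, and every face is a triangle so 3F = 2E.
V − E + F = 2 with E = 3F/2 gives 49 − (3/2 − 1)·F = 2, so F = 94 and E = 141.

141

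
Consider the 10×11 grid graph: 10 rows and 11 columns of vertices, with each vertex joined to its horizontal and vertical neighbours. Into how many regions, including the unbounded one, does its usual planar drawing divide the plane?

The grid has V = 10·11 = 110 vertices and E = 10·10 + 11·9 = 199 edges.
F = 2 − V + E = 2 − 110 + 199 = 91.

91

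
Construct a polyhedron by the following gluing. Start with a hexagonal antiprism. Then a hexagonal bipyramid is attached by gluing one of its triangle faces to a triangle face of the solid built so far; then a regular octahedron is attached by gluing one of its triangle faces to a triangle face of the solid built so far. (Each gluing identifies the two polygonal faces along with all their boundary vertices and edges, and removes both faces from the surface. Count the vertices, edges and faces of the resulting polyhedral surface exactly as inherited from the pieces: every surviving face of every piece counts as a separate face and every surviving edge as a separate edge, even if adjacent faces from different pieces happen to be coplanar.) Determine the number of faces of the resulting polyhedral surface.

30

A hexagonal antiprism: V=12, E=24, F=14.
Attach a hexagonal bipyramid (V=8, E=18, F=12) along a 3-gon: merge 3 vertices and 3 edges, delete both glued faces → V=17, E=39, F=24.
Attach a regular octahedron (V=6, E=12, F=8) along a 3-gon: merge 3 vertices and 3 edges, delete both glued faces → V=20, E=48, F=30.
Check: V − E + F = 20 − 48 + 30 = 2.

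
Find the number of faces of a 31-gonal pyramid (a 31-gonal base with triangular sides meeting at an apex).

32

A pyramid on an n-gon base has one n-gon and n triangles: V = 31 + 1 = 32, E = 2·31 = 62, F = 31 + 1 = 32.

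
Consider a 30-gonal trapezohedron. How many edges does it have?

120

The n-trapezohedron (dual of the n-antiprism) has V = 2·30 + 2 = 62, E = 4·30 = 120, F = 2·30 = 60.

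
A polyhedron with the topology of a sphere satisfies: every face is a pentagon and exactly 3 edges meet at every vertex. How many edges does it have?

Each face has 5 edges and each edge borders two faces, so 2E = 5F.
Each vertex has degree 3, so 3V = 2E and hence V = 5F/3.
Euler: V − E + F = 2 ⇒ (5F/3) − (5F/2) + F = 2.
Multiply by 6: (10 − 15 + 6)F = 12, i.e. 1F = 12.
So F = 12, E = 5·12/2 = 30, V = 5·12/3 = 20.

30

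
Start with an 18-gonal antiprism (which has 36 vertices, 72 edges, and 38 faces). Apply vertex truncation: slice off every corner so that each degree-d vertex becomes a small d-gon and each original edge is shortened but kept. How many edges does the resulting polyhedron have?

Truncation replaces each original edge-end by a new vertex, so V′ = 2E = 144.
Each original edge survives, and each old vertex of degree d contributes d new edges; summing degrees gives Σd = 2E, so E′ = E + 2E = 3E = 216.
Each original face survives and each original vertex becomes one new face: F′ = F + V = 74.

216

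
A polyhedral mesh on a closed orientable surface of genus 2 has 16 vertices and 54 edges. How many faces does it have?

36

For a closed orientable surface of genus 2, χ = 2 − 2·2 = -2.
F = -2 − V + E = -2 − 16 + 54 = 36.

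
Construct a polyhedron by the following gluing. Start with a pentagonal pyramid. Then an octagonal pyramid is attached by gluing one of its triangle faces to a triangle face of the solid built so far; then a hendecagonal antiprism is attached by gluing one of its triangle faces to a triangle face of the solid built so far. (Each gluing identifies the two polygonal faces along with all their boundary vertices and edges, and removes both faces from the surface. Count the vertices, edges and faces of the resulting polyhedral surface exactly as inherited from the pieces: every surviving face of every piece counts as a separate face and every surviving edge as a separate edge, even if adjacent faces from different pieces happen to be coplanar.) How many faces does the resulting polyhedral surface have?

35

A pentagonal pyramid: V=6, E=10, F=6.
Attach an octagonal pyramid (V=9, E=16, F=9) along a 3-gon: merge 3 vertices and 3 edges, delete both glued faces → V=12, E=23, F=13.
Attach a hendecagonal antiprism (V=22, E=44, F=24) along a 3-gon: merge 3 vertices and 3 edges, delete both glued faces → V=31, E=64, F=35.
Check: V − E + F = 31 − 64 + 35 = 2.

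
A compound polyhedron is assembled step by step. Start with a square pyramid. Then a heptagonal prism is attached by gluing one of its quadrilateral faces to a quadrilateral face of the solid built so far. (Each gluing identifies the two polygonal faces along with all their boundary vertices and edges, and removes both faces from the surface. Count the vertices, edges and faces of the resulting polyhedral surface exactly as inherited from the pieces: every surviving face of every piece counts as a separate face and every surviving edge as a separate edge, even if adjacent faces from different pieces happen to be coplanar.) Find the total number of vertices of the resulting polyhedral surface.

A square pyramid: V=5, E=8, F=5.
Attach a heptagonal prism (V=14, E=21, F=9) along a 4-gon: merge 4 vertices and 4 edges, delete both glued faces → V=15, E=25, F=12.
Check: V − E + F = 15 − 25 + 12 = 2.

15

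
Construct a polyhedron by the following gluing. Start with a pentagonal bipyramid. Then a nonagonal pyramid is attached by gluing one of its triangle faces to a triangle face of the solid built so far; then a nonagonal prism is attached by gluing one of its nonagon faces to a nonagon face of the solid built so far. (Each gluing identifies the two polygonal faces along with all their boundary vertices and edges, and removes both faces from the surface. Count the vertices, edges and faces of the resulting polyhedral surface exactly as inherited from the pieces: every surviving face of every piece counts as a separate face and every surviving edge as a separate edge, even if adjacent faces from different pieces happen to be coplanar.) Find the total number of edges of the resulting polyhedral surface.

A pentagonal bipyramid: V=7, E=15, F=10.
Attach a nonagonal pyramid (V=10, E=18, F=10) along a 3-gon: merge 3 vertices and 3 edges, delete both glued faces → V=14, E=30, F=18.
Attach a nonagonal prism (V=18, E=27, F=11) along a 9-gon: merge 9 vertices and 9 edges, delete both glued faces → V=23, E=48, F=27.
Check: V − E + F = 23 − 48 + 27 = 2.

48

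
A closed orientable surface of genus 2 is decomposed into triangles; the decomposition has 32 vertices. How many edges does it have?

χ = 2 − 2·2 = -2, and every face is a triangle so 3F = 2E.
V − E + F = -2 with E = 3F/2 gives 32 − (3/2 − 1)·F = -2, so F = 68 and E = 102.

102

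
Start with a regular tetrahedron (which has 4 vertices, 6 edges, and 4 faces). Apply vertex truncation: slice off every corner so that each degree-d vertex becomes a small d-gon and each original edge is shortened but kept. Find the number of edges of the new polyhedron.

Truncation replaces each original edge-end by a new vertex, so V′ = 2E = 12.
Each original edge survives, and each old vertex of degree d contributes d new edges; summing degrees gives Σd = 2E, so E′ = E + 2E = 3E = 18.
Each original face survives and each original vertex becomes one new face: F′ = F + V = 8.

18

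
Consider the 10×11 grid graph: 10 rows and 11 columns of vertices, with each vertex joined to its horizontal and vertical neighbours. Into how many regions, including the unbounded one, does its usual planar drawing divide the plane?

The grid has V = 10·11 = 110 vertices and E = 10·10 + 11·9 = 199 edges.
F = 2 − V + E = 2 − 110 + 199 = 91.

91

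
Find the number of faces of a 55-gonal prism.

57

A prism on an n-gon has two n-gon bases and n rectangular sides: V = 2·55 = 110, E = 3·55 = 165, F = 55 + 2 = 57.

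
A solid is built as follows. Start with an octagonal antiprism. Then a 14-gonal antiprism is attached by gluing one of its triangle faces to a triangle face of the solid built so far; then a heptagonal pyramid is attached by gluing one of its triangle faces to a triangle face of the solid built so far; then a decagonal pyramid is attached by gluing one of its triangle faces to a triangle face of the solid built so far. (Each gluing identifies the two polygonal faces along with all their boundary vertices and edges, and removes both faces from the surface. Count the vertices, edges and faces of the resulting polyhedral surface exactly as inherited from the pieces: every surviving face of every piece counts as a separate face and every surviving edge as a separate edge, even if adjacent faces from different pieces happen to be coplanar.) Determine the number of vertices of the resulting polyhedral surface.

An octagonal antiprism: V=16, E=32, F=18.
Attach a 14-gonal antiprism (V=28, E=56, F=30) along a 3-gon: merge 3 vertices and 3 edges, delete both glued faces → V=41, E=85, F=46.
Attach a heptagonal pyramid (V=8, E=14, F=8) along a 3-gon: merge 3 vertices and 3 edges, delete both glued faces → V=46, E=96, F=52.
Attach a decagonal pyramid (V=11, E=20, F=11) along a 3-gon: merge 3 vertices and 3 edges, delete both glued faces → V=54, E=113, F=61.
Check: V − E + F = 54 − 113 + 61 = 2.

54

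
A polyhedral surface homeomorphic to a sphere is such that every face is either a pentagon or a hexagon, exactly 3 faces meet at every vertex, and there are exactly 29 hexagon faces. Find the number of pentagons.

Let x be the number of pentagons; then F = 29 + x.
Edge–face incidences: 2E = 6·29 + 5·x = 174 + 5x.
Every vertex has degree 3, so 3V = 2E.
Euler: V − E + F = 2 ⇒ (2E)/3 − E + (29 + x) = 2.
Multiply by 6: 2·(2E) − 3·(2E) + 6·(29 + x) = 12, i.e. 174 + 6x − (174 + 5x) = 12.
Collecting terms: x = 12.
Then 2E = 174 + 5·12 = 234, so E = 117, V = 2E/3 = 78, F = 29 + 12 = 41.

12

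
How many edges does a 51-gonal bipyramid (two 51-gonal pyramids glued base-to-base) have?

A bipyramid over an n-gon has 2n triangular faces and n + 2 vertices: V = 51 + 2 = 53, E = 3·51 = 153, F = 2·51 = 102.

153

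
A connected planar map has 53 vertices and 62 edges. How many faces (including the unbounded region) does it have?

11

Euler's formula for a connected plane graph: V − E + F = 2, so F = 2 − 53 + 62 = 11.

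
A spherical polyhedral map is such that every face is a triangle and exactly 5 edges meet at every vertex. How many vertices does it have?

12

Each face has 3 edges and each edge borders two faces, so 2E = 3F.
Each vertex has degree 5, so 5V = 2E and hence V = 3F/5.
Euler: V − E + F = 2 ⇒ (3F/5) − (3F/2) + F = 2.
Multiply by 10: (6 − 15 + 10)F = 20, i.e. 1F = 20.
So F = 20, E = 3·20/2 = 30, V = 3·20/5 = 12.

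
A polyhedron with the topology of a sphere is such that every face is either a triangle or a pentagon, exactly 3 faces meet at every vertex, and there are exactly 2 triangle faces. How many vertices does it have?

12

Let x be the number of pentagons; then F = 2 + x.
Edge–face incidences: 2E = 3·2 + 5·x = 6 + 5x.
Every vertex has degree 3, so 3V = 2E.
Euler: V − E + F = 2 ⇒ (2E)/3 − E + (2 + x) = 2.
Multiply by 6: 2·(2E) − 3·(2E) + 6·(2 + x) = 12, i.e. 12 + 6x − (6 + 5x) = 12.
Collecting terms: x + 6 = 12, so x = 6.
Then 2E = 6 + 5·6 = 36, so E = 18, V = 2E/3 = 12, F = 2 + 6 = 8.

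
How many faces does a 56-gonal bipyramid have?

A bipyramid over an n-gon has 2n triangular faces and n + 2 vertices: V = 56 + 2 = 58, E = 3·56 = 168, F = 2·56 = 112.
Check: V − E + F = 58 − 168 + 112 = 2.

112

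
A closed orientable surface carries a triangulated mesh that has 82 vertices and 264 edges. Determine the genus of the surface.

4

Every face is a triangle and each edge borders two faces, so 3F = 2·264, giving F = 176.
χ = V − E + F = 82 − 264 + 176 = -6.
For a closed orientable surface χ = 2 − 2g, so g = (2 − (-6))/2 = 4.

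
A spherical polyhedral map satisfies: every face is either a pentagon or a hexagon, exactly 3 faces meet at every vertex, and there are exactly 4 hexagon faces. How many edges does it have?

42

Let x be the number of pentagons; then F = 4 + x.
Edge–face incidences: 2E = 6·4 + 5·x = 24 + 5x.
Every vertex has degree 3, so 3V = 2E.
Euler: V − E + F = 2 ⇒ (2E)/3 − E + (4 + x) = 2.
Multiply by 6: 2·(2E) − 3·(2E) + 6·(4 + x) = 12, i.e. 24 + 6x − (24 + 5x) = 12.
Collecting terms: x = 12.
Then 2E = 24 + 5·12 = 84, so E = 42, V = 2E/3 = 28, F = 4 + 12 = 16.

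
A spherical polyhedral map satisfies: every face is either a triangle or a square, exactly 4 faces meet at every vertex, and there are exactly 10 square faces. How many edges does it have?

32

Let x be the number of triangles; then F = 10 + x.
Edge–face incidences: 2E = 4·10 + 3·x = 40 + 3x.
Every vertex has degree 4, so 4V = 2E.
Euler: V − E + F = 2 ⇒ (2E)/4 − E + (10 + x) = 2.
Multiply by 8: 2·(2E) − 4·(2E) + 8·(10 + x) = 16, i.e. 80 + 8x − 2·(40 + 3x) = 16.
Collecting terms: 2x = 16, so x = 8.
Then 2E = 40 + 3·8 = 64, so E = 32, V = 2E/4 = 16, F = 10 + 8 = 18.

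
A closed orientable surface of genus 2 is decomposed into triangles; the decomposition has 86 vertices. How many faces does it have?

χ = 2 − 2·2 = -2, and every face is a triangle so 3F = 2E.
V − E + F = -2 with E = 3F/2 gives 86 − (3/2 − 1)·F = -2, so F = 176 and E = 264.

176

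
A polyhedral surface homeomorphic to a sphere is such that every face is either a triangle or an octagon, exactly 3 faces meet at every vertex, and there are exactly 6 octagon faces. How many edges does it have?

36

Let x be the number of triangles; then F = 6 + x.
Edge–face incidences: 2E = 8·6 + 3·x = 48 + 3x.
Every vertex has degree 3, so 3V = 2E.
Euler: V − E + F = 2 ⇒ (2E)/3 − E + (6 + x) = 2.
Multiply by 6: 2·(2E) − 3·(2E) + 6·(6 + x) = 12, i.e. 36 + 6x − (48 + 3x) = 12.
Collecting terms: 3x − 12 = 12, so 3x = 24, so x = 8.
Then 2E = 48 + 3·8 = 72, so E = 36, V = 2E/3 = 24, F = 6 + 8 = 14.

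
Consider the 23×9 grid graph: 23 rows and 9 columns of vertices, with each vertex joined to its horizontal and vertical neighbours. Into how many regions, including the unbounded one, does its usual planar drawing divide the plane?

177

The grid has V = 23·9 = 207 vertices and E = 23·8 + 9·22 = 382 edges.
F = 2 − V + E = 2 − 207 + 382 = 177.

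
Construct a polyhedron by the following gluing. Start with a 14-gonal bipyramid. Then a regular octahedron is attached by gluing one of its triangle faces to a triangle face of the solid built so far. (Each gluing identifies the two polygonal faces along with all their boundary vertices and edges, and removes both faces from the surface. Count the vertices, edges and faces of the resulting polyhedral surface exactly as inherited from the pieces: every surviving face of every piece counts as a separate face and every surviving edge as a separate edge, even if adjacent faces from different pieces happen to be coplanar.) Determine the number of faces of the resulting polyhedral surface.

34

A 14-gonal bipyramid: V=16, E=42, F=28.
Attach a regular octahedron (V=6, E=12, F=8) along a 3-gon: merge 3 vertices and 3 edges, delete both glued faces → V=19, E=51, F=34.
Check: V − E + F = 19 − 51 + 34 = 2.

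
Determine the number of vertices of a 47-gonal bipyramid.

49

A bipyramid over an n-gon has 2n triangular faces and n + 2 vertices: V = 47 + 2 = 49, E = 3·47 = 141, F = 2·47 = 94.
Check: V − E + F = 49 − 141 + 94 = 2.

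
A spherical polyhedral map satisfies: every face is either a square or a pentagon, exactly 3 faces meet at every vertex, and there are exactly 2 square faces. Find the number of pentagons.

8

Let x be the number of pentagons; then F = 2 + x.
Edge–face incidences: 2E = 4·2 + 5·x = 8 + 5x.
Every vertex has degree 3, so 3V = 2E.
Euler: V − E + F = 2 ⇒ (2E)/3 − E + (2 + x) = 2.
Multiply by 6: 2·(2E) − 3·(2E) + 6·(2 + x) = 12, i.e. 12 + 6x − (8 + 5x) = 12.
Collecting terms: x + 4 = 12, so x = 8.
Then 2E = 8 + 5·8 = 48, so E = 24, V = 2E/3 = 16, F = 2 + 8 = 10.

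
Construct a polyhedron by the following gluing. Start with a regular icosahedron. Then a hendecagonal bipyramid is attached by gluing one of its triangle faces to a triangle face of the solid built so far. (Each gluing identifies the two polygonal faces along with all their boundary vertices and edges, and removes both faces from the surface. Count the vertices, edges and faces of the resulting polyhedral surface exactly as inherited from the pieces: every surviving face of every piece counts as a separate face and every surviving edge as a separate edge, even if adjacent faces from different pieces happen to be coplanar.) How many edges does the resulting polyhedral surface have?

60

A regular icosahedron: V=12, E=30, F=20.
Attach a hendecagonal bipyramid (V=13, E=33, F=22) along a 3-gon: merge 3 vertices and 3 edges, delete both glued faces → V=22, E=60, F=40.
Check: V − E + F = 22 − 60 + 40 = 2.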